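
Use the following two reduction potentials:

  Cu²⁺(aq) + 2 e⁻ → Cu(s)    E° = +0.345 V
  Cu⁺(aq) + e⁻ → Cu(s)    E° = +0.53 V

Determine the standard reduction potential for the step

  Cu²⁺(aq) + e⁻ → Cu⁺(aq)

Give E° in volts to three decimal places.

+0.160 V

Sequential free energies add, so n₃E°₃ = n₁E°₁ + n₂E°₂.
With n₃ = 2, and the known step contributing 1×(+0.53) V, the unknown satisfies 1·E° = 2×(+0.345) − 1×(+0.53) = +0.160.
E° = +0.160 / 1 = +0.160 V.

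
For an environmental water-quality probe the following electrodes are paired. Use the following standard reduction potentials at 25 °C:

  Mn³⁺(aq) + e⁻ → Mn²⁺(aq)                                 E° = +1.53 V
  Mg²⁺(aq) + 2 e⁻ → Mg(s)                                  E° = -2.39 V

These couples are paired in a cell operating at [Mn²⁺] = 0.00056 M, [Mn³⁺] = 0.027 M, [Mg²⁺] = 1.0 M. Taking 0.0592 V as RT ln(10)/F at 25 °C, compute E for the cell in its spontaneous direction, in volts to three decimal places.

Mn³⁺/Mn²⁺ is the cathode (higher E°), Mg²⁺/Mg the anode: E°cell = +1.53 − (-2.39) = +3.92 V, n = 2.
Overall: 2 Mn³⁺(aq) + Mg(s) → 2 Mn²⁺(aq) + Mg²⁺(aq)
Q = [Mn²⁺]^2·[Mg²⁺] / ([Mn³⁺]^2); log Q = -3.366.
E = E° − (0.0592/n) log Q = +3.92 − (0.0592/2)(-3.366) = +4.020 V.

+4.020 V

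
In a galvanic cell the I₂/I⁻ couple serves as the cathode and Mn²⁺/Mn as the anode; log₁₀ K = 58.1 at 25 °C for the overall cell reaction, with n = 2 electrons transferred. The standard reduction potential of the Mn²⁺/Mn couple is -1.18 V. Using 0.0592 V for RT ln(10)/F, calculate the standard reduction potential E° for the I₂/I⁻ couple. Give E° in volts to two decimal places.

+0.54 V

E°cell = (0.0592/n)·log K = (0.0592/2)(58.1) = +1.720 V.
Since I₂/I⁻ is the cathode and Mn²⁺/Mn the anode, E°cell = E°(I₂/I⁻) − E°(Mn²⁺/Mn).
So E°(I₂/I⁻) = E°cell + E°(Mn²⁺/Mn) = +1.720 + (-1.18) = +0.54 V.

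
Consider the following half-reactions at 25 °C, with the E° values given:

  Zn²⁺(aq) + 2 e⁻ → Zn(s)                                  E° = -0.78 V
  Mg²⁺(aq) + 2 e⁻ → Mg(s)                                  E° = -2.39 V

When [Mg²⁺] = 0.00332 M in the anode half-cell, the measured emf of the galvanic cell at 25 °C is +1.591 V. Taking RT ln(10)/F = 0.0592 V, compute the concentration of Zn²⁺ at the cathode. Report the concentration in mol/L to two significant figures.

0.00076 M

Zn²⁺/Zn is the cathode, Mg²⁺/Mg the anode: E°cell = +1.61 V, n = 2.
Overall reaction: Zn²⁺(aq) + Mg(s) → Zn(s) + Mg²⁺(aq); Q = [Mg²⁺]^1/[Zn²⁺]^1.
From E = E° − (0.0592/n) log Q: log Q = (E° − E)·n/0.0592 = (+1.61 − (+1.591))·2/0.0592 = 0.6419.
So 1·log[Zn²⁺] = 1·log(0.00332) − log Q = -2.4789 − (0.6419) = -3.1208; [Zn²⁺] = 10^(-3.1208) ≈ 0.00076 M.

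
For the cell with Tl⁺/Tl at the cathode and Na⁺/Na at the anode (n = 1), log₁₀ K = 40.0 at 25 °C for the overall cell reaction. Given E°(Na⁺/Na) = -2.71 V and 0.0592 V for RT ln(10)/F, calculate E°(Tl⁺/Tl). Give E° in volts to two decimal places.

-0.34 V

E°cell = (0.0592/n)·log K = (0.0592/1)(40.0) = +2.368 V.
Since Tl⁺/Tl is the cathode and Na⁺/Na the anode, E°cell = E°(Tl⁺/Tl) − E°(Na⁺/Na).
So E°(Tl⁺/Tl) = E°cell + E°(Na⁺/Na) = +2.368 + (-2.71) = -0.34 V.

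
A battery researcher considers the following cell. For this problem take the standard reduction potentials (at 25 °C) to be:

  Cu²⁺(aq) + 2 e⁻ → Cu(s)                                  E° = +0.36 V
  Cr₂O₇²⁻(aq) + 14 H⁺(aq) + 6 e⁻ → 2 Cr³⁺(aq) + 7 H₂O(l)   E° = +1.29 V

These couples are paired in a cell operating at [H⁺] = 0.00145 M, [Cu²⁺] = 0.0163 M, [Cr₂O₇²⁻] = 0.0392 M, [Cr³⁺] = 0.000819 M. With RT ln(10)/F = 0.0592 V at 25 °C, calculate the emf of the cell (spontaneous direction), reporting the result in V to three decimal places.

Cr₂O₇²⁻/Cr³⁺ is the cathode (higher E°), Cu²⁺/Cu the anode: E°cell = +1.29 − (+0.36) = +0.93 V, n = 6.
Overall: Cr₂O₇²⁻(aq) + 14 H⁺(aq) + 3 Cu(s) → 2 Cr³⁺(aq) + 7 H₂O(l) + 3 Cu²⁺(aq)
Q = [Cr³⁺]^2·[Cu²⁺]^3 / ([Cr₂O₇²⁻]·[H⁺]^14); log Q = 29.611.
E = E° − (0.0592/n) log Q = +0.93 − (0.0592/6)(29.611) = +0.638 V.

+0.638 V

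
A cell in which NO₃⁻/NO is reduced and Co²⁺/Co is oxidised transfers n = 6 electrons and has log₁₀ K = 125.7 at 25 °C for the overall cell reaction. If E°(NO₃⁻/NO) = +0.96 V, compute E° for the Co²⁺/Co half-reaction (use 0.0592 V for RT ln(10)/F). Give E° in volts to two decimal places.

-0.28 V

E°cell = (0.0592/n)·log K = (0.0592/6)(125.7) = +1.240 V.
Since NO₃⁻/NO is the cathode and Co²⁺/Co the anode, E°cell = E°(NO₃⁻/NO) − E°(Co²⁺/Co).
So E°(Co²⁺/Co) = E°(NO₃⁻/NO) − E°cell = (+0.96) − (+1.240) = -0.28 V.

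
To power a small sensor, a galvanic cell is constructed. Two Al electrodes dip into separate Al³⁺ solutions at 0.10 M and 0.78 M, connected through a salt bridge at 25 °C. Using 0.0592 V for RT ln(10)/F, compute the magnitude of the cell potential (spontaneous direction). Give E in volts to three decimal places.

+0.018 V

For a concentration cell E°cell = 0. The 0.78 M side is the cathode (reduction is favoured where [Al³⁺] is higher).
With n = 3, E = −(0.0592/3) log([Al³⁺]ₐₙ/[Al³⁺]꜀ₐₜ) = −(0.0592/3) log(0.1/0.78) = −(0.0592/3)(-0.892) = +0.018 V.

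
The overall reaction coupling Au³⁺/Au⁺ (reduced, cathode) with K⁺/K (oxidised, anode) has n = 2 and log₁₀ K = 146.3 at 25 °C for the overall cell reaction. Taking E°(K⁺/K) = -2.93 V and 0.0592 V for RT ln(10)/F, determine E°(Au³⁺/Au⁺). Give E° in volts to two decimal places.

+1.40 V

E°cell = (0.0592/n)·log K = (0.0592/2)(146.3) = +4.330 V.
Since Au³⁺/Au⁺ is the cathode and K⁺/K the anode, E°cell = E°(Au³⁺/Au⁺) − E°(K⁺/K).
So E°(Au³⁺/Au⁺) = E°cell + E°(K⁺/K) = +4.330 + (-2.93) = +1.40 V.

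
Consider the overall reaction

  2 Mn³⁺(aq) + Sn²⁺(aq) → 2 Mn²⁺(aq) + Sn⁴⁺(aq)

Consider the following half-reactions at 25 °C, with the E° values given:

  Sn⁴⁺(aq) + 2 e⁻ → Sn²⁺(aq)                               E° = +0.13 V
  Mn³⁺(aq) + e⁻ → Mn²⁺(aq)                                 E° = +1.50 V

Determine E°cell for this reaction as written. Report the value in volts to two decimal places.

The Mn³⁺/Mn²⁺ couple has the higher reduction potential, so it is the cathode; Sn⁴⁺/Sn²⁺ is oxidised at the anode.
E°cell = E°(cathode) − E°(anode) = (+1.50) − (+0.13) = +1.37 V.
Since E°cell > 0, the reaction is spontaneous under standard conditions.

+1.37 V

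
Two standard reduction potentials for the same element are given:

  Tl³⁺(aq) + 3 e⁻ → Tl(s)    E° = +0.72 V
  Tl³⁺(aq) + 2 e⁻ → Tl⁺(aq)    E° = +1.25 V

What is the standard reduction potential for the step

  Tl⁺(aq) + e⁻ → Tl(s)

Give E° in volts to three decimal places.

-0.340 V

Sequential free energies add, so n₃E°₃ = n₁E°₁ + n₂E°₂.
With n₃ = 3, and the known step contributing 2×(+1.25) V, the unknown satisfies 1·E° = 3×(+0.72) − 2×(+1.25) = -0.340.
E° = -0.340 / 1 = -0.340 V.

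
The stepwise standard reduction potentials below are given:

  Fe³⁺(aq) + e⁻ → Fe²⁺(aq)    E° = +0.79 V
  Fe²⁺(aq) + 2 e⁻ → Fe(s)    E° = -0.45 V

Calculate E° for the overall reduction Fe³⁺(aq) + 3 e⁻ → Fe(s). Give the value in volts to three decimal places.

-0.037 V

Since ΔG° = −nFE° is additive over sequential reductions, n₃E°₃ = n₁E°₁ + n₂E°₂.
E°₃ = (1×+0.79 + 2×-0.45) / 3 = (-0.110) / 3 = -0.037 V.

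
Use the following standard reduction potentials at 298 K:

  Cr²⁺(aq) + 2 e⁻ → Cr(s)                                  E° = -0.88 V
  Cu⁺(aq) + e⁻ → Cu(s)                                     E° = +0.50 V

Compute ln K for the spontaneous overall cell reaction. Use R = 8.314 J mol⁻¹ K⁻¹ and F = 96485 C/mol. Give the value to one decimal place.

Cathode: Cu⁺/Cu; anode: Cr²⁺/Cr. E°cell = (+0.50) − (-0.88) = +1.38 V, with n = 2.
ΔG° = −nFE° = −RT ln K, so ln K = nFE°/(RT) = (2)(96485)(+1.38) / ((8.314)(298)) = 107.484.

107.5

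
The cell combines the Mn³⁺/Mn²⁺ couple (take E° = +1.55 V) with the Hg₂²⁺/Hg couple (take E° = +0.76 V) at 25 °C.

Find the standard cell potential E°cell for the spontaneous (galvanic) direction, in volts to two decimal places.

The Mn³⁺/Mn²⁺ couple has the higher reduction potential, so it is the cathode; Hg₂²⁺/Hg is oxidised at the anode.
E°cell = E°(cathode) − E°(anode) = (+1.55) − (+0.76) = +0.79 V.

+0.79 V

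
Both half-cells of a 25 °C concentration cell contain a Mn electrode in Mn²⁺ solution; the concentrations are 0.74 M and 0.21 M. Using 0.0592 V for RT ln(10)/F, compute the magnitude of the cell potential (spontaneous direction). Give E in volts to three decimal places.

+0.016 V

For a concentration cell E°cell = 0. The 0.74 M side is the cathode (reduction is favoured where [Mn²⁺] is higher).
With n = 2, E = −(0.0592/2) log([Mn²⁺]ₐₙ/[Mn²⁺]꜀ₐₜ) = −(0.0592/2) log(0.21/0.74) = −(0.0592/2)(-0.547) = +0.016 V.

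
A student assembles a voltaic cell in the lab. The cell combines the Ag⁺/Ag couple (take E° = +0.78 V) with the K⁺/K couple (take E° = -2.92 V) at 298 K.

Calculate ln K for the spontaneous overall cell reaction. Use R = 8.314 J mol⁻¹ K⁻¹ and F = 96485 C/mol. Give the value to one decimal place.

144.1

Cathode: Ag⁺/Ag; anode: K⁺/K. E°cell = (+0.78) − (-2.92) = +3.70 V, with n = 1.
ΔG° = −nFE° = −RT ln K, so ln K = nFE°/(RT) = (1)(96485)(+3.70) / ((8.314)(298)) = 144.090.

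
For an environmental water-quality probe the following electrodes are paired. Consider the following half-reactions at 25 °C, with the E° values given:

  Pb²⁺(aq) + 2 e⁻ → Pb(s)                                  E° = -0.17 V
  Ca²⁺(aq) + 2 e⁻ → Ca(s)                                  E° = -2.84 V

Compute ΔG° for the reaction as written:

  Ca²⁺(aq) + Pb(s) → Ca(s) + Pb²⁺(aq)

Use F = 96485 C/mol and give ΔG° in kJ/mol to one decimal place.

As written, Ca²⁺/Ca is reduced (cathode) and Pb²⁺/Pb is oxidised (anode), so E°cell = (-2.84) − (-0.17) = -2.67 V.
Balancing electrons gives n = 2.
ΔG° = −nFE° = −(2)(96485)(-2.67) = 515,230 J = +515.2 kJ/mol.

+515.2 kJ/mol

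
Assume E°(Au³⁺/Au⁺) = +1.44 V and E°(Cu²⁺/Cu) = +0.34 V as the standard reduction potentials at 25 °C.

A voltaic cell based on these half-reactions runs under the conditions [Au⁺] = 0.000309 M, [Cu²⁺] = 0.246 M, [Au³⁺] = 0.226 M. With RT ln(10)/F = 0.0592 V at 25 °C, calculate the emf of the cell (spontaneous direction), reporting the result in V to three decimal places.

Au³⁺/Au⁺ is the cathode (higher E°), Cu²⁺/Cu the anode: E°cell = +1.44 − (+0.34) = +1.10 V, n = 2.
Overall: Au³⁺(aq) + Cu(s) → Au⁺(aq) + Cu²⁺(aq)
Q = [Au⁺]·[Cu²⁺] / ([Au³⁺]); log Q = -3.473.
E = E° − (0.0592/n) log Q = +1.10 − (0.0592/2)(-3.473) = +1.203 V.

+1.203 V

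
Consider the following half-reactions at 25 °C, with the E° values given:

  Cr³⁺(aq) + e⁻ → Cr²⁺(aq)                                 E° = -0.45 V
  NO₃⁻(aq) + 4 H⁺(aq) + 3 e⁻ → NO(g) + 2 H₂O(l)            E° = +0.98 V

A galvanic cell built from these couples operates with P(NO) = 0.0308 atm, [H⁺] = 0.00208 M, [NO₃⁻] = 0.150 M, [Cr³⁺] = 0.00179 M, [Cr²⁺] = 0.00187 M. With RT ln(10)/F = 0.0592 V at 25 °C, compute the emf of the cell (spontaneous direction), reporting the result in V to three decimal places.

+1.233 V

NO₃⁻/NO is the cathode (higher E°), Cr³⁺/Cr²⁺ the anode: E°cell = +0.98 − (-0.45) = +1.43 V, n = 3.
Overall: NO₃⁻(aq) + 4 H⁺(aq) + 3 Cr²⁺(aq) → NO(g) + 2 H₂O(l) + 3 Cr³⁺(aq)
Q = P(NO)·[Cr³⁺]^3 / ([NO₃⁻]·[H⁺]^4·[Cr²⁺]^3); log Q = 9.983.
E = E° − (0.0592/n) log Q = +1.43 − (0.0592/3)(9.983) = +1.233 V.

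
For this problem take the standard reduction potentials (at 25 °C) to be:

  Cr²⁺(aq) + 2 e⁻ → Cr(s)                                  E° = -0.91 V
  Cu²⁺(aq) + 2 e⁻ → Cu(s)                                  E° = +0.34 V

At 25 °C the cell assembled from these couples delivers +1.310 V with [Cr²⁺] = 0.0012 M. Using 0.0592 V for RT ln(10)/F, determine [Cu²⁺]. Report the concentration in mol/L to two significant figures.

Cu²⁺/Cu is the cathode, Cr²⁺/Cr the anode: E°cell = +1.25 V, n = 2.
Overall reaction: Cu²⁺(aq) + Cr(s) → Cu(s) + Cr²⁺(aq); Q = [Cr²⁺]^1/[Cu²⁺]^1.
From E = E° − (0.0592/n) log Q: log Q = (E° − E)·n/0.0592 = (+1.25 − (+1.310))·2/0.0592 = -2.0270.
So 1·log[Cu²⁺] = 1·log(0.0012) − log Q = -2.9208 − (-2.0270) = -0.8938; [Cu²⁺] = 10^(-0.8938) ≈ 0.13 M.

0.13 M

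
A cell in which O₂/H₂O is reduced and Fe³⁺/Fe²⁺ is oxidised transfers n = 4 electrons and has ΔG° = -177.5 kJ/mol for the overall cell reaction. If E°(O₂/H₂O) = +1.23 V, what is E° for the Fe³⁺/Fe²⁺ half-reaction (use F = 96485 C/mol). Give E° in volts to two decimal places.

E°cell = −ΔG°/(nF) = −(-177.5×10³)/((4)(96485)) = +0.460 V.
Since O₂/H₂O is the cathode and Fe³⁺/Fe²⁺ the anode, E°cell = E°(O₂/H₂O) − E°(Fe³⁺/Fe²⁺).
So E°(Fe³⁺/Fe²⁺) = E°(O₂/H₂O) − E°cell = (+1.23) − (+0.460) = +0.77 V.

+0.77 V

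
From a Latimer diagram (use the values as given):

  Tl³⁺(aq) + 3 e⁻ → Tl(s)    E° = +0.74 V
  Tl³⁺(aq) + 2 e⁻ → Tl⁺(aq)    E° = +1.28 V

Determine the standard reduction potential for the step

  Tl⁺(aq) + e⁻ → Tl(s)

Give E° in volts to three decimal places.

Sequential free energies add, so n₃E°₃ = n₁E°₁ + n₂E°₂.
With n₃ = 3, and the known step contributing 2×(+1.28) V, the unknown satisfies 1·E° = 3×(+0.74) − 2×(+1.28) = -0.340.
E° = -0.340 / 1 = -0.340 V.

-0.340 V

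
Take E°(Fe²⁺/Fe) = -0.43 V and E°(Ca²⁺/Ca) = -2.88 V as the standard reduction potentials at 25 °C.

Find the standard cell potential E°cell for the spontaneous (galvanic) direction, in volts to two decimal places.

+2.45 V

The Fe²⁺/Fe couple has the higher reduction potential, so it is the cathode; Ca²⁺/Ca is oxidised at the anode.
E°cell = E°(cathode) − E°(anode) = (-0.43) − (-2.88) = +2.45 V.
Since E°cell > 0, the reaction is spontaneous under standard conditions.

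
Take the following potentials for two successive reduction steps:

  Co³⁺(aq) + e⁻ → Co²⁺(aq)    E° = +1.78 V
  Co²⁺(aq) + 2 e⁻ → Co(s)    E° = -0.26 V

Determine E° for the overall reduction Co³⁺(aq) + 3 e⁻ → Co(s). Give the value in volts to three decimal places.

+0.420 V

Since ΔG° = −nFE° is additive over sequential reductions, n₃E°₃ = n₁E°₁ + n₂E°₂.
E°₃ = (1×+1.78 + 2×-0.26) / 3 = (+1.260) / 3 = +0.420 V.
E° values themselves are not directly additive — weighting by electron count is essential.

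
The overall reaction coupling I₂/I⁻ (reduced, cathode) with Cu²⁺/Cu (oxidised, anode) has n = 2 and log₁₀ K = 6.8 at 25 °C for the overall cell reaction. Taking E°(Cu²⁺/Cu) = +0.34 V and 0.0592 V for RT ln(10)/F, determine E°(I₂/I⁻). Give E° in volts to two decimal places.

E°cell = (0.0592/n)·log K = (0.0592/2)(6.8) = +0.201 V.
Since I₂/I⁻ is the cathode and Cu²⁺/Cu the anode, E°cell = E°(I₂/I⁻) − E°(Cu²⁺/Cu).
So E°(I₂/I⁻) = E°cell + E°(Cu²⁺/Cu) = +0.201 + (+0.34) = +0.54 V.

+0.54 V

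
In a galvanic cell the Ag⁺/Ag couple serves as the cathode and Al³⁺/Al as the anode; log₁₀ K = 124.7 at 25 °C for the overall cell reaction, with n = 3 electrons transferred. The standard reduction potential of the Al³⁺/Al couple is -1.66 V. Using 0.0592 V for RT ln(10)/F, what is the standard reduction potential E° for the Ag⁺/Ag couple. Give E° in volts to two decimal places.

E°cell = (0.0592/n)·log K = (0.0592/3)(124.7) = +2.461 V.
Since Ag⁺/Ag is the cathode and Al³⁺/Al the anode, E°cell = E°(Ag⁺/Ag) − E°(Al³⁺/Al).
So E°(Ag⁺/Ag) = E°cell + E°(Al³⁺/Al) = +2.461 + (-1.66) = +0.80 V.

+0.80 V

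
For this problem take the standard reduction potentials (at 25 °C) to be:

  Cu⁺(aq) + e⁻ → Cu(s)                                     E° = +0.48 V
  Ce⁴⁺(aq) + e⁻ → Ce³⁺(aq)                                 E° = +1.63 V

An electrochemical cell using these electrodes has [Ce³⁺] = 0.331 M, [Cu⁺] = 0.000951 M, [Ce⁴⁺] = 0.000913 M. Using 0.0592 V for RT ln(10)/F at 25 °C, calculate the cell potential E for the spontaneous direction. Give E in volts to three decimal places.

Ce⁴⁺/Ce³⁺ is the cathode (higher E°), Cu⁺/Cu the anode: E°cell = +1.63 − (+0.48) = +1.15 V, n = 1.
Overall: Ce⁴⁺(aq) + Cu(s) → Ce³⁺(aq) + Cu⁺(aq)
Q = [Ce³⁺]·[Cu⁺] / ([Ce⁴⁺]); log Q = -0.462.
E = E° − (0.0592/n) log Q = +1.15 − (0.0592/1)(-0.462) = +1.177 V.

+1.177 V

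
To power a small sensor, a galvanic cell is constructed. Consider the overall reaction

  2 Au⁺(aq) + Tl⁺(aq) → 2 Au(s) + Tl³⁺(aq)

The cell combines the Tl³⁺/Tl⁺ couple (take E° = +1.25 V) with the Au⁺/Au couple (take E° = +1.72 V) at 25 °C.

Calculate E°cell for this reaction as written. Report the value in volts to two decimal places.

The Au⁺/Au couple has the higher reduction potential, so it is the cathode; Tl³⁺/Tl⁺ is oxidised at the anode.
E°cell = E°(cathode) − E°(anode) = (+1.72) − (+1.25) = +0.47 V.
Since E°cell > 0, the reaction is spontaneous under standard conditions.

+0.47 V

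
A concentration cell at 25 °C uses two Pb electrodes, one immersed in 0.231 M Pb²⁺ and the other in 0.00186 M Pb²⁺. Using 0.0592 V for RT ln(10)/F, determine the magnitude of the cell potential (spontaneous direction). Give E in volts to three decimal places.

+0.062 V

For a concentration cell E°cell = 0. The 0.231 M side is the cathode (reduction is favoured where [Pb²⁺] is higher).
With n = 2, E = −(0.0592/2) log([Pb²⁺]ₐₙ/[Pb²⁺]꜀ₐₜ) = −(0.0592/2) log(0.00186/0.231) = −(0.0592/2)(-2.094) = +0.062 V.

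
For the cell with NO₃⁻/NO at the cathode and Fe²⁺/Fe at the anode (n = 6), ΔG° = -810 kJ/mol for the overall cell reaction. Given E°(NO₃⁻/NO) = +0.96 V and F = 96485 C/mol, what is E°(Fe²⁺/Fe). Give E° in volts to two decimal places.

-0.44 V

E°cell = −ΔG°/(nF) = −(-810×10³)/((6)(96485)) = +1.399 V.
Since NO₃⁻/NO is the cathode and Fe²⁺/Fe the anode, E°cell = E°(NO₃⁻/NO) − E°(Fe²⁺/Fe).
So E°(Fe²⁺/Fe) = E°(NO₃⁻/NO) − E°cell = (+0.96) − (+1.399) = -0.44 V.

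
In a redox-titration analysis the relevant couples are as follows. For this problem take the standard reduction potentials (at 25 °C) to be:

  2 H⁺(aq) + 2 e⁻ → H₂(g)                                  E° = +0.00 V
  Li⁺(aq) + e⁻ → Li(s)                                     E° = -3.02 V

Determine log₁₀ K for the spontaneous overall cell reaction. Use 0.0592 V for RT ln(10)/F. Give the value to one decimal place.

Cathode: H⁺/H₂; anode: Li⁺/Li. E°cell = +3.02 V, n = 2.
log K = nE°cell / 0.0592 = (2)(+3.02) / 0.0592 = 102.0.

102.0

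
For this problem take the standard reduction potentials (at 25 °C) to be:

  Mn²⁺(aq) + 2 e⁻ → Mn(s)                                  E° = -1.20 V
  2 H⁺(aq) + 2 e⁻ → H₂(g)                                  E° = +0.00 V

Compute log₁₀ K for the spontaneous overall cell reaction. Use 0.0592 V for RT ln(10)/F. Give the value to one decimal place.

40.5

Cathode: H⁺/H₂; anode: Mn²⁺/Mn. E°cell = +1.20 V, n = 2.
log K = nE°cell / 0.0592 = (2)(+1.20) / 0.0592 = 40.5.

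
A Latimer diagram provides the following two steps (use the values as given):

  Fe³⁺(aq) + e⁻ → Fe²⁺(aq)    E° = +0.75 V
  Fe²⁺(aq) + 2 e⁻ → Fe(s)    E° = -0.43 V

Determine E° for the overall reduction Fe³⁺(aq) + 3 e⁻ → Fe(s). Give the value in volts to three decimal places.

-0.037 V

Since ΔG° = −nFE° is additive over sequential reductions, n₃E°₃ = n₁E°₁ + n₂E°₂.
E°₃ = (1×+0.75 + 2×-0.43) / 3 = (-0.110) / 3 = -0.037 V.
Simply averaging or adding the two E° values would be wrong; the electron-weighted sum is required.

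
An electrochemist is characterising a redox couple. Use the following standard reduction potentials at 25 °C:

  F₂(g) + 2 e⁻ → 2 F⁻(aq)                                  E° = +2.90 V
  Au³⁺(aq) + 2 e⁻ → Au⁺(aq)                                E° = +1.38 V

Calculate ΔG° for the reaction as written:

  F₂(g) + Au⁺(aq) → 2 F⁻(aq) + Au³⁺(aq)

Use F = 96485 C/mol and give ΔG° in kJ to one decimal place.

-293.3 kJ

As written, F₂/F⁻ is reduced (cathode) and Au³⁺/Au⁺ is oxidised (anode), so E°cell = (+2.90) − (+1.38) = +1.52 V.
Balancing electrons gives n = 2.
ΔG° = −nFE° = −(2)(96485)(+1.52) = -293,314 J = -293.3 kJ.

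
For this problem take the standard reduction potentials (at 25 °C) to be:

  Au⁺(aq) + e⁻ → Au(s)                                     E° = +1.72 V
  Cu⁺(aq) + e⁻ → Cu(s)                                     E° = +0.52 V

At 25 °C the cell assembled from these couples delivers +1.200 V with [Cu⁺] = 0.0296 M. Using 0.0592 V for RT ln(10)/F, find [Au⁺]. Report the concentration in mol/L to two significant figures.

Au⁺/Au is the cathode, Cu⁺/Cu the anode: E°cell = +1.20 V, n = 1.
Overall reaction: Au⁺(aq) + Cu(s) → Au(s) + Cu⁺(aq); Q = [Cu⁺]^1/[Au⁺]^1.
From E = E° − (0.0592/n) log Q: log Q = (E° − E)·n/0.0592 = (+1.20 − (+1.200))·1/0.0592 = 0.0000.
So 1·log[Au⁺] = 1·log(0.0296) − log Q = -1.5287 − (0.0000) = -1.5287; [Au⁺] = 10^(-1.5287) ≈ 0.030 M.

0.030 M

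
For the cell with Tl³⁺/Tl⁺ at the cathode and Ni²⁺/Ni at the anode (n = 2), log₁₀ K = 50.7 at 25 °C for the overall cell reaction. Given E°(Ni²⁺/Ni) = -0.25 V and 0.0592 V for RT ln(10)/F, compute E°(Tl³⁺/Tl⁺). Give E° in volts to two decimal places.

+1.25 V

E°cell = (0.0592/n)·log K = (0.0592/2)(50.7) = +1.501 V.
Since Tl³⁺/Tl⁺ is the cathode and Ni²⁺/Ni the anode, E°cell = E°(Tl³⁺/Tl⁺) − E°(Ni²⁺/Ni).
So E°(Tl³⁺/Tl⁺) = E°cell + E°(Ni²⁺/Ni) = +1.501 + (-0.25) = +1.25 V.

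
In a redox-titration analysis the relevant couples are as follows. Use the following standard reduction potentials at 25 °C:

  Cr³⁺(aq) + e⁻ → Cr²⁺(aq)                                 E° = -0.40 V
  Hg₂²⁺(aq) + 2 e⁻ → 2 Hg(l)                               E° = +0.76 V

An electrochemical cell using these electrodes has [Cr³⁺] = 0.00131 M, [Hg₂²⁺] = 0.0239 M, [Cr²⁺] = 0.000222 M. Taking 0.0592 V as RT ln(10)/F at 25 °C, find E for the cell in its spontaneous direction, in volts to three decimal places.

Hg₂²⁺/Hg is the cathode (higher E°), Cr³⁺/Cr²⁺ the anode: E°cell = +0.76 − (-0.40) = +1.16 V, n = 2.
Overall: Hg₂²⁺(aq) + 2 Cr²⁺(aq) → 2 Hg(l) + 2 Cr³⁺(aq)
Q = [Cr³⁺]^2 / ([Hg₂²⁺]·[Cr²⁺]^2); log Q = 3.163.
E = E° − (0.0592/n) log Q = +1.16 − (0.0592/2)(3.163) = +1.066 V.

+1.066 V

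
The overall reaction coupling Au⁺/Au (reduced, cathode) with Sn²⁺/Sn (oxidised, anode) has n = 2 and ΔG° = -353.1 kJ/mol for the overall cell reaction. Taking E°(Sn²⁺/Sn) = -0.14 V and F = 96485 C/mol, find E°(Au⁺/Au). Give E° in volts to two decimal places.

E°cell = −ΔG°/(nF) = −(-353.1×10³)/((2)(96485)) = +1.830 V.
Since Au⁺/Au is the cathode and Sn²⁺/Sn the anode, E°cell = E°(Au⁺/Au) − E°(Sn²⁺/Sn).
So E°(Au⁺/Au) = E°cell + E°(Sn²⁺/Sn) = +1.830 + (-0.14) = +1.69 V.

+1.69 V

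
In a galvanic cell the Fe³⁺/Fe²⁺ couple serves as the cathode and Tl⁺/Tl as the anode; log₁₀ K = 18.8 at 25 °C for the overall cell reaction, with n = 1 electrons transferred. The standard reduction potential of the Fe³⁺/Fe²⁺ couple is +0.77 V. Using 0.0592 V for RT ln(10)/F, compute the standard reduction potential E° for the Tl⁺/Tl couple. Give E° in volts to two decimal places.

-0.34 V

E°cell = (0.0592/n)·log K = (0.0592/1)(18.8) = +1.113 V.
Since Fe³⁺/Fe²⁺ is the cathode and Tl⁺/Tl the anode, E°cell = E°(Fe³⁺/Fe²⁺) − E°(Tl⁺/Tl).
So E°(Tl⁺/Tl) = E°(Fe³⁺/Fe²⁺) − E°cell = (+0.77) − (+1.113) = -0.34 V.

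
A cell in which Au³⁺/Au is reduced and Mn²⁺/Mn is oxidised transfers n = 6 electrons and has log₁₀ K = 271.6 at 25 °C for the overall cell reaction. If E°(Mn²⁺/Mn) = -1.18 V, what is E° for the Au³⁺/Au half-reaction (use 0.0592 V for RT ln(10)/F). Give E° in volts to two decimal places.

+1.50 V

E°cell = (0.0592/n)·log K = (0.0592/6)(271.6) = +2.680 V.
Since Au³⁺/Au is the cathode and Mn²⁺/Mn the anode, E°cell = E°(Au³⁺/Au) − E°(Mn²⁺/Mn).
So E°(Au³⁺/Au) = E°cell + E°(Mn²⁺/Mn) = +2.680 + (-1.18) = +1.50 V.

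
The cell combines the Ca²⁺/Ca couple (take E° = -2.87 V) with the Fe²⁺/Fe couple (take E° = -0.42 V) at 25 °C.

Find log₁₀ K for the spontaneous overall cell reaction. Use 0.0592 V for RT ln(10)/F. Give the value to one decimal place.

Cathode: Fe²⁺/Fe; anode: Ca²⁺/Ca. E°cell = +2.45 V, n = 2.
log K = nE°cell / 0.0592 = (2)(+2.45) / 0.0592 = 82.8.

82.8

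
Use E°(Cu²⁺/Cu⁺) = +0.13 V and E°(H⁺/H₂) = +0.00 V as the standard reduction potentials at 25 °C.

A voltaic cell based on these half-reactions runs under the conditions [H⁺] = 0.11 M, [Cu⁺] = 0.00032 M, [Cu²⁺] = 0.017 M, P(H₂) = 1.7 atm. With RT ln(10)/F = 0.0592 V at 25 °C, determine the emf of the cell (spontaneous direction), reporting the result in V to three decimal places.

Cu²⁺/Cu⁺ is the cathode (higher E°), H⁺/H₂ the anode: E°cell = +0.13 − (+0.00) = +0.13 V, n = 2.
Overall: 2 Cu²⁺(aq) + H₂(g) → 2 Cu⁺(aq) + 2 H⁺(aq)
Q = [Cu⁺]^2·[H⁺]^2 / ([Cu²⁺]^2·P(H₂)); log Q = -5.598.
E = E° − (0.0592/n) log Q = +0.13 − (0.0592/2)(-5.598) = +0.296 V.

+0.296 V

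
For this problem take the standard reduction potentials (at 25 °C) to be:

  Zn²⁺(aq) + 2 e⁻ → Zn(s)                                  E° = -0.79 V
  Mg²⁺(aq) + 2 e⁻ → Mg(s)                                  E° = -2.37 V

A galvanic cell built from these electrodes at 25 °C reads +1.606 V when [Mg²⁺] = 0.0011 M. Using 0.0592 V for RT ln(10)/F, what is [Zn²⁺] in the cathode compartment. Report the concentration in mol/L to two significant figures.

Zn²⁺/Zn is the cathode, Mg²⁺/Mg the anode: E°cell = +1.58 V, n = 2.
Overall reaction: Zn²⁺(aq) + Mg(s) → Zn(s) + Mg²⁺(aq); Q = [Mg²⁺]^1/[Zn²⁺]^1.
From E = E° − (0.0592/n) log Q: log Q = (E° − E)·n/0.0592 = (+1.58 − (+1.606))·2/0.0592 = -0.8784.
So 1·log[Zn²⁺] = 1·log(0.0011) − log Q = -2.9586 − (-0.8784) = -2.0802; [Zn²⁺] = 10^(-2.0802) ≈ 0.0083 M.

0.0083 M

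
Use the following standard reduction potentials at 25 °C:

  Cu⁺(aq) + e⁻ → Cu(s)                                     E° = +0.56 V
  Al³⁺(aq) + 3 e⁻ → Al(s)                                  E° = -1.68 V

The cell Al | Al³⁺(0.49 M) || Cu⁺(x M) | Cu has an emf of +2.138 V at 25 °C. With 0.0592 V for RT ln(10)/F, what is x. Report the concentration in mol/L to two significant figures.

Cu⁺/Cu is the cathode, Al³⁺/Al the anode: E°cell = +2.24 V, n = 3.
Overall reaction: 3 Cu⁺(aq) + Al(s) → 3 Cu(s) + Al³⁺(aq); Q = [Al³⁺]^1/[Cu⁺]^3.
From E = E° − (0.0592/n) log Q: log Q = (E° − E)·n/0.0592 = (+2.24 − (+2.138))·3/0.0592 = 5.1689.
So 3·log[Cu⁺] = 1·log(0.49) − log Q = -0.3098 − (5.1689) = -5.4787; log[Cu⁺] = -5.4787 / 3 = -1.8262; [Cu⁺] = 10^(-1.8262) ≈ 0.015 M.

0.015 M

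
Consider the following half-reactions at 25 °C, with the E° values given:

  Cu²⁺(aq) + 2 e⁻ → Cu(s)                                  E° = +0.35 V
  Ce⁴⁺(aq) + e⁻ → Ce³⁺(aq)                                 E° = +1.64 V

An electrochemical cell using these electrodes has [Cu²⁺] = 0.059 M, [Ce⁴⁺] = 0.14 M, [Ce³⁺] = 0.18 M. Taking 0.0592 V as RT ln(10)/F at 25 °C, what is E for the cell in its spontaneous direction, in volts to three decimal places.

Ce⁴⁺/Ce³⁺ is the cathode (higher E°), Cu²⁺/Cu the anode: E°cell = +1.64 − (+0.35) = +1.29 V, n = 2.
Overall: 2 Ce⁴⁺(aq) + Cu(s) → 2 Ce³⁺(aq) + Cu²⁺(aq)
Q = [Ce³⁺]^2·[Cu²⁺] / ([Ce⁴⁺]^2); log Q = -1.011.
E = E° − (0.0592/n) log Q = +1.29 − (0.0592/2)(-1.011) = +1.320 V.

+1.320 V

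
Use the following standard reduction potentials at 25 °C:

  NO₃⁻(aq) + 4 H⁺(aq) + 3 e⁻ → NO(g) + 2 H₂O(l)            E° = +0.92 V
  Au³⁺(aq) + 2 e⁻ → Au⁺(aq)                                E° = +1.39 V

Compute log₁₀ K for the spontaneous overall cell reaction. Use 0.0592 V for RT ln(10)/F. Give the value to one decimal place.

Cathode: Au³⁺/Au⁺; anode: NO₃⁻/NO. E°cell = +0.47 V, n = 6.
log K = nE°cell / 0.0592 = (6)(+0.47) / 0.0592 = 47.6.

47.6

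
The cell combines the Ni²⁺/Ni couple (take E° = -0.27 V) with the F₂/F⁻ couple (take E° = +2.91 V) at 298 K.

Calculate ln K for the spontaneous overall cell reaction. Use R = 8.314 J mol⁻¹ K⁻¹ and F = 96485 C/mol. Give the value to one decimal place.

247.7

Cathode: F₂/F⁻; anode: Ni²⁺/Ni. E°cell = (+2.91) − (-0.27) = +3.18 V, with n = 2.
ΔG° = −nFE° = −RT ln K, so ln K = nFE°/(RT) = (2)(96485)(+3.18) / ((8.314)(298)) = 247.680.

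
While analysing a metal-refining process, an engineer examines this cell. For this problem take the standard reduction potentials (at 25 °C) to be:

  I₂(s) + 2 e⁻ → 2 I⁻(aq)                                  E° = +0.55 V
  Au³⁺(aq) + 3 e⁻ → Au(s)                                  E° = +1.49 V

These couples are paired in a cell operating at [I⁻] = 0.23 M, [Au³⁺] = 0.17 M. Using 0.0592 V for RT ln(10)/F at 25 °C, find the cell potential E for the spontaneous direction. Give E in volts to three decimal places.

Au³⁺/Au is the cathode (higher E°), I₂/I⁻ the anode: E°cell = +1.49 − (+0.55) = +0.94 V, n = 6.
Overall: 2 Au³⁺(aq) + 6 I⁻(aq) → 2 Au(s) + 3 I₂(s)
Q = 1 / ([Au³⁺]^2·[I⁻]^6); log Q = 5.369.
E = E° − (0.0592/n) log Q = +0.94 − (0.0592/6)(5.369) = +0.887 V.

+0.887 V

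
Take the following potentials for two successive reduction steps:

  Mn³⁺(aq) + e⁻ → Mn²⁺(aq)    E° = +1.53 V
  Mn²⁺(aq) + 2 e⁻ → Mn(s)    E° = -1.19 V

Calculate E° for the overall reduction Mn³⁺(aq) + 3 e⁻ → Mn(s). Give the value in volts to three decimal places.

-0.283 V

Standard free energies of sequential steps add: ΔG°₃ = ΔG°₁ + ΔG°₂, so n₃E°₃ = n₁E°₁ + n₂E°₂.
E°₃ = (1×+1.53 + 2×-1.19) / 3 = (-0.850) / 3 = -0.283 V.
Simply averaging or adding the two E° values would be wrong; the electron-weighted sum is required.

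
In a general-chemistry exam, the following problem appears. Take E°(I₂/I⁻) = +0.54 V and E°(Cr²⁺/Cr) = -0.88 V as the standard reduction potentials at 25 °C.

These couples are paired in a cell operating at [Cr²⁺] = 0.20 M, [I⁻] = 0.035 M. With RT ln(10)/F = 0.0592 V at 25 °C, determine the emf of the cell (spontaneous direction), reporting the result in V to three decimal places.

I₂/I⁻ is the cathode (higher E°), Cr²⁺/Cr the anode: E°cell = +0.54 − (-0.88) = +1.42 V, n = 2.
Overall: I₂(s) + Cr(s) → 2 I⁻(aq) + Cr²⁺(aq)
Q = [I⁻]^2·[Cr²⁺]; log Q = -3.611.
E = E° − (0.0592/n) log Q = +1.42 − (0.0592/2)(-3.611) = +1.527 V.

+1.527 V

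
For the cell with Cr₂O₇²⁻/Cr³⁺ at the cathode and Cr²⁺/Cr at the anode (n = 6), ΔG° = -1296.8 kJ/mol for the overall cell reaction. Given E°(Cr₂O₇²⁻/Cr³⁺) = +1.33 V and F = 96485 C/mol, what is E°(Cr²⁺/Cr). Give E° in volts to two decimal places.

E°cell = −ΔG°/(nF) = −(-1296.8×10³)/((6)(96485)) = +2.240 V.
Since Cr₂O₇²⁻/Cr³⁺ is the cathode and Cr²⁺/Cr the anode, E°cell = E°(Cr₂O₇²⁻/Cr³⁺) − E°(Cr²⁺/Cr).
So E°(Cr²⁺/Cr) = E°(Cr₂O₇²⁻/Cr³⁺) − E°cell = (+1.33) − (+2.240) = -0.91 V.

-0.91 V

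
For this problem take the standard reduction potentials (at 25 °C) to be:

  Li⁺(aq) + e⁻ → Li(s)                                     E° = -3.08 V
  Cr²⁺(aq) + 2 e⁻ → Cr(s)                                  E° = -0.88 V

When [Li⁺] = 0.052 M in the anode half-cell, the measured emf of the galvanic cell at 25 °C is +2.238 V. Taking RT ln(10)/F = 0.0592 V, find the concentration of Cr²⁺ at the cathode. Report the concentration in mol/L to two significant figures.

Cr²⁺/Cr is the cathode, Li⁺/Li the anode: E°cell = +2.20 V, n = 2.
Overall reaction: Cr²⁺(aq) + 2 Li(s) → Cr(s) + 2 Li⁺(aq); Q = [Li⁺]^2/[Cr²⁺]^1.
From E = E° − (0.0592/n) log Q: log Q = (E° − E)·n/0.0592 = (+2.20 − (+2.238))·2/0.0592 = -1.2838.
So 1·log[Cr²⁺] = 2·log(0.052) − log Q = -2.5680 − (-1.2838) = -1.2842; [Cr²⁺] = 10^(-1.2842) ≈ 0.052 M.

0.052 M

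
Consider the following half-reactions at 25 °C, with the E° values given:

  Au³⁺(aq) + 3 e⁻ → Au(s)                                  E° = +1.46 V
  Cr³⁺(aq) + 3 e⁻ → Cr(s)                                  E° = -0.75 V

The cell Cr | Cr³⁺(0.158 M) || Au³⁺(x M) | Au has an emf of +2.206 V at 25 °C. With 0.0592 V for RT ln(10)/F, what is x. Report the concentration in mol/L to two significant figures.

Au³⁺/Au is the cathode, Cr³⁺/Cr the anode: E°cell = +2.21 V, n = 3.
Overall reaction: Au³⁺(aq) + Cr(s) → Au(s) + Cr³⁺(aq); Q = [Cr³⁺]^1/[Au³⁺]^1.
From E = E° − (0.0592/n) log Q: log Q = (E° − E)·n/0.0592 = (+2.21 − (+2.206))·3/0.0592 = 0.2027.
So 1·log[Au³⁺] = 1·log(0.158) − log Q = -0.8013 − (0.2027) = -1.0040; [Au³⁺] = 10^(-1.0040) ≈ 0.099 M.

0.099 M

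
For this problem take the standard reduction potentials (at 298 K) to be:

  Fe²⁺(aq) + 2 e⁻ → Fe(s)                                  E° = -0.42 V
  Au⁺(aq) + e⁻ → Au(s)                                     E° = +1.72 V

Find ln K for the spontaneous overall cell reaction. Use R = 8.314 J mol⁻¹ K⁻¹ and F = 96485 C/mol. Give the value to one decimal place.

166.7

Cathode: Au⁺/Au; anode: Fe²⁺/Fe. E°cell = (+1.72) − (-0.42) = +2.14 V, with n = 2.
ΔG° = −nFE° = −RT ln K, so ln K = nFE°/(RT) = (2)(96485)(+2.14) / ((8.314)(298)) = 166.678.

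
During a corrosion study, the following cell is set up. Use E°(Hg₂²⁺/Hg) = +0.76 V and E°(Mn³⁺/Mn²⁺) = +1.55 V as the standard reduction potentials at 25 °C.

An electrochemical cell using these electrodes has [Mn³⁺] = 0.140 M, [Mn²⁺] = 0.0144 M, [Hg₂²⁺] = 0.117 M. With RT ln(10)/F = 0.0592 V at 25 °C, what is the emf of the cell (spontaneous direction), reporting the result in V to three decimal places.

Mn³⁺/Mn²⁺ is the cathode (higher E°), Hg₂²⁺/Hg the anode: E°cell = +1.55 − (+0.76) = +0.79 V, n = 2.
Overall: 2 Mn³⁺(aq) + 2 Hg(l) → 2 Mn²⁺(aq) + Hg₂²⁺(aq)
Q = [Mn²⁺]^2·[Hg₂²⁺] / ([Mn³⁺]^2); log Q = -2.907.
E = E° − (0.0592/n) log Q = +0.79 − (0.0592/2)(-2.907) = +0.876 V.

+0.876 V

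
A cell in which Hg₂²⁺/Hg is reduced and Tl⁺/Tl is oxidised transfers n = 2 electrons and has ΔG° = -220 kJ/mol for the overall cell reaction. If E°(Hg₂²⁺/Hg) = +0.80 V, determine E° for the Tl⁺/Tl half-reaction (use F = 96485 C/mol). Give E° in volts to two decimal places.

E°cell = −ΔG°/(nF) = −(-220×10³)/((2)(96485)) = +1.140 V.
Since Hg₂²⁺/Hg is the cathode and Tl⁺/Tl the anode, E°cell = E°(Hg₂²⁺/Hg) − E°(Tl⁺/Tl).
So E°(Tl⁺/Tl) = E°(Hg₂²⁺/Hg) − E°cell = (+0.80) − (+1.140) = -0.34 V.

-0.34 V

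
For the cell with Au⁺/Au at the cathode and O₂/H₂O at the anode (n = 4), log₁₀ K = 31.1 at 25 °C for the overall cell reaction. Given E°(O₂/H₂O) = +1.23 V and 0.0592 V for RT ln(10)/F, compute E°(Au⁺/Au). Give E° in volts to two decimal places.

+1.69 V

E°cell = (0.0592/n)·log K = (0.0592/4)(31.1) = +0.460 V.
Since Au⁺/Au is the cathode and O₂/H₂O the anode, E°cell = E°(Au⁺/Au) − E°(O₂/H₂O).
So E°(Au⁺/Au) = E°cell + E°(O₂/H₂O) = +0.460 + (+1.23) = +1.69 V.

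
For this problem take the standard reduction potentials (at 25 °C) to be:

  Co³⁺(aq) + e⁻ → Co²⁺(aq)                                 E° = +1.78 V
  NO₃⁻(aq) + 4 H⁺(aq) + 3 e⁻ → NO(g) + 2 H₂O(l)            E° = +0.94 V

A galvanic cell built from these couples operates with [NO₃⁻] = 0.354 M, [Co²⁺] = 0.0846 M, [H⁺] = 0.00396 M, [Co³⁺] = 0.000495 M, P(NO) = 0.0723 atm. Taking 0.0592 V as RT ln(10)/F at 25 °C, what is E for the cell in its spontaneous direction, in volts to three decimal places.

Co³⁺/Co²⁺ is the cathode (higher E°), NO₃⁻/NO the anode: E°cell = +1.78 − (+0.94) = +0.84 V, n = 3.
Overall: 3 Co³⁺(aq) + NO(g) + 2 H₂O(l) → 3 Co²⁺(aq) + NO₃⁻(aq) + 4 H⁺(aq)
Q = [Co²⁺]^3·[NO₃⁻]·[H⁺]^4 / ([Co³⁺]^3·P(NO)); log Q = -2.221.
E = E° − (0.0592/n) log Q = +0.84 − (0.0592/3)(-2.221) = +0.884 V.

+0.884 V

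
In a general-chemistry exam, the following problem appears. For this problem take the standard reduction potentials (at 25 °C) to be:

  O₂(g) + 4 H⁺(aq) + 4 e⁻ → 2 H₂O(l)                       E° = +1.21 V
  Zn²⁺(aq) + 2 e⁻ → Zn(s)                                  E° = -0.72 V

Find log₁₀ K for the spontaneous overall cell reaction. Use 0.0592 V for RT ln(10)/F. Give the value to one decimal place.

Cathode: O₂/H₂O; anode: Zn²⁺/Zn. E°cell = +1.93 V, n = 4.
log K = nE°cell / 0.0592 = (4)(+1.93) / 0.0592 = 130.4.

130.4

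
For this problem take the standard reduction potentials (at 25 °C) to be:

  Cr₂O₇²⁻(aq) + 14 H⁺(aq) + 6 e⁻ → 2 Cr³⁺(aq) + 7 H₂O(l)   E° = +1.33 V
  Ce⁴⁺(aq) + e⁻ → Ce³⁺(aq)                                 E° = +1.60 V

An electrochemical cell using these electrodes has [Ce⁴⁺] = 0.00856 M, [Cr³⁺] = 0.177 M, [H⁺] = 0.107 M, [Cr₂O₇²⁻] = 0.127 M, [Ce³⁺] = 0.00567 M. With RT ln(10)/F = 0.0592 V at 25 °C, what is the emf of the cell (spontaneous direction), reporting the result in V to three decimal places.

+0.409 V

Ce⁴⁺/Ce³⁺ is the cathode (higher E°), Cr₂O₇²⁻/Cr³⁺ the anode: E°cell = +1.60 − (+1.33) = +0.27 V, n = 6.
Overall: 6 Ce⁴⁺(aq) + 2 Cr³⁺(aq) + 7 H₂O(l) → 6 Ce³⁺(aq) + Cr₂O₇²⁻(aq) + 14 H⁺(aq)
Q = [Ce³⁺]^6·[Cr₂O₇²⁻]·[H⁺]^14 / ([Ce⁴⁺]^6·[Cr³⁺]^2); log Q = -14.054.
E = E° − (0.0592/n) log Q = +0.27 − (0.0592/6)(-14.054) = +0.409 V.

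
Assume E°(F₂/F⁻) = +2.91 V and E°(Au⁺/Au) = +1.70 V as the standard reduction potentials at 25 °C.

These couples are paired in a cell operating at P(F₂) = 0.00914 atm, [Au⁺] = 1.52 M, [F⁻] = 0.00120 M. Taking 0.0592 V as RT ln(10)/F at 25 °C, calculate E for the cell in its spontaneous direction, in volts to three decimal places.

F₂/F⁻ is the cathode (higher E°), Au⁺/Au the anode: E°cell = +2.91 − (+1.70) = +1.21 V, n = 2.
Overall: F₂(g) + 2 Au(s) → 2 F⁻(aq) + 2 Au⁺(aq)
Q = [F⁻]^2·[Au⁺]^2 / (P(F₂)); log Q = -3.439.
E = E° − (0.0592/n) log Q = +1.21 − (0.0592/2)(-3.439) = +1.312 V.

+1.312 V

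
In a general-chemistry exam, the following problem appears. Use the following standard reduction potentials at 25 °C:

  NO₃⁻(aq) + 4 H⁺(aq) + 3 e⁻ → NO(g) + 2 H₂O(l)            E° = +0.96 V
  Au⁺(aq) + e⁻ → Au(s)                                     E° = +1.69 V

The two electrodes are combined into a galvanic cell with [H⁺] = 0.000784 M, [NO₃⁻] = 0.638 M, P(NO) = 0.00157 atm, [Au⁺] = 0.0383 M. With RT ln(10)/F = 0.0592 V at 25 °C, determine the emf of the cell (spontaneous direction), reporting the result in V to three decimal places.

Au⁺/Au is the cathode (higher E°), NO₃⁻/NO the anode: E°cell = +1.69 − (+0.96) = +0.73 V, n = 3.
Overall: 3 Au⁺(aq) + NO(g) + 2 H₂O(l) → 3 Au(s) + NO₃⁻(aq) + 4 H⁺(aq)
Q = [NO₃⁻]·[H⁺]^4 / ([Au⁺]^3·P(NO)); log Q = -5.563.
E = E° − (0.0592/n) log Q = +0.73 − (0.0592/3)(-5.563) = +0.840 V.

+0.840 V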